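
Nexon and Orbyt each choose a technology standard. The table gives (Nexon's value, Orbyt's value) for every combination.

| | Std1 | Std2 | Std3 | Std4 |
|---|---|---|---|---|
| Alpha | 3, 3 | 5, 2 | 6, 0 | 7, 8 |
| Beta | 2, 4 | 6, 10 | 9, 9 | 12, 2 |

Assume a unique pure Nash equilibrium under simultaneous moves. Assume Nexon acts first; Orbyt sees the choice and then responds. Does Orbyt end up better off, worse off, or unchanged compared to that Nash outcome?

worse off

Work backward from Orbyt's decision.
- Alpha: BR = Std4, leader payoff 7.
- Beta: BR = Std2, leader payoff 6.
Maximizing over 7, 6, Nexon chooses Alpha. Subgame-perfect outcome: (Alpha, Std4) with payoffs (7, 8).
For the simultaneous game, intersect best replies.
Nexon's best replies: Std1→Alpha; Std2→Beta; Std3→Beta; Std4→Beta.
Orbyt's best replies: Alpha→Std4; Beta→Std2.
Only (Beta, Std2) has each player best-responding; Nash payoffs (6, 10).
Orbyt earns 8 sequentially versus 10 at the Nash outcome: worse off.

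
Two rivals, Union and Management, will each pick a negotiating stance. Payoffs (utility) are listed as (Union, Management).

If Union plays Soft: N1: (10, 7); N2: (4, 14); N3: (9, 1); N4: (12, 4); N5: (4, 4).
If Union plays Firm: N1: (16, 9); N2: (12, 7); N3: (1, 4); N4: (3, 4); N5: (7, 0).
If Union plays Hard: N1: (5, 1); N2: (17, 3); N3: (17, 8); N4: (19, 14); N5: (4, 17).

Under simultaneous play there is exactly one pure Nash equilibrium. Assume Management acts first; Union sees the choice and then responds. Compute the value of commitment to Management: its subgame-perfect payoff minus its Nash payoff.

Union best-responds to each possible Management move:
- N1: Union compares 10, 16, 5 and picks Firm; Management would get 9.
- N2: Union compares 4, 12, 17 and picks Hard; Management would get 3.
- N3: Union compares 9, 1, 17 and picks Hard; Management would get 8.
- N4: Union compares 12, 3, 19 and picks Hard; Management would get 14.
- N5: Union compares 4, 7, 4 and picks Firm; Management would get 0.
Management's induced payoffs are 9, 3, 8, 14, 0, so Management commits to N4. Subgame-perfect outcome: (Hard, N4) with payoffs (19, 14).
For the simultaneous game, intersect best replies.
Union's best replies: N1→Firm; N2→Hard; N3→Hard; N4→Hard; N5→Firm.
Management's best replies: Soft→N2; Firm→N1; Hard→N5.
The unique mutual best reply is (Firm, N1), giving (16, 9).
Management's commitment gain: 14 − 9 = 5.

5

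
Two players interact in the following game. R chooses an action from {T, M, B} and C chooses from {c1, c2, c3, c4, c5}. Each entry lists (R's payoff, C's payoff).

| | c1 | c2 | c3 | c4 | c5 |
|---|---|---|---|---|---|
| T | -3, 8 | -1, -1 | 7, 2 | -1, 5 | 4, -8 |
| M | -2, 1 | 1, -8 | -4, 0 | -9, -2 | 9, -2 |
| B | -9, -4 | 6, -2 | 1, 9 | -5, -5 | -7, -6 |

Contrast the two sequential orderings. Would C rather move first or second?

If R leads: C's best replies are T→c1, M→c1, B→c3; R's induced payoffs -3, -2, 1; outcome (B, c3), payoffs (1, 9).
If C leads: R's best replies are c1→M, c2→B, c3→T, c4→T, c5→M; C's induced payoffs 1, -2, 2, 5, -2; outcome (T, c4), payoffs (-1, 5).
C gets 5 moving first and 9 moving second, so C prefers to move second.

second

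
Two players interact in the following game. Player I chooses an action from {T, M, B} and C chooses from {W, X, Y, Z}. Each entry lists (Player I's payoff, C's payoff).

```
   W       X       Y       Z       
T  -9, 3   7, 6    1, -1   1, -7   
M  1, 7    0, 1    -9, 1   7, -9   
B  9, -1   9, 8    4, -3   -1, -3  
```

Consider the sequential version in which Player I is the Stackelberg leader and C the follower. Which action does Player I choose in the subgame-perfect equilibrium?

Backward induction with Player I moving first.
- T: C compares 3, 6, -1, -7 and picks X; Player I would get 7.
- M: C compares 7, 1, 1, -9 and picks W; Player I would get 1.
- B: C compares -1, 8, -3, -3 and picks X; Player I would get 9.
Among 7, 1, 9, the best is 9 at B. Subgame-perfect outcome: (B, X) with payoffs (9, 8).

B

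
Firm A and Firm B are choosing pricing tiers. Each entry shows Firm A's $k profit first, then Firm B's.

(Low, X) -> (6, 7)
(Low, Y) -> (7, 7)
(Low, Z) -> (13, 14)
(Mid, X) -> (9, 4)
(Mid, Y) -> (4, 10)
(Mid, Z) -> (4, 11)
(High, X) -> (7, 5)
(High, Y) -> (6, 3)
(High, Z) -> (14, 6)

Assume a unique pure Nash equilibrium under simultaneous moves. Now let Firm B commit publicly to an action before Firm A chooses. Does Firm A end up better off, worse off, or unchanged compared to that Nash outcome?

worse off

Work backward from Firm A's decision.
- X → Firm A plays Mid (best of 6, 9, 7); Firm B gets 4.
- Y → Firm A plays Low (best of 7, 4, 6); Firm B gets 7.
- Z → Firm A plays High (best of 13, 4, 14); Firm B gets 6.
Maximizing over 4, 7, 6, Firm B chooses Y. Subgame-perfect outcome: (Low, Y) with payoffs (7, 7).
For the simultaneous game, intersect best replies.
Firm A's best replies: X→Mid; Y→Low; Z→High.
Firm B's best replies: Low→Z; Mid→Z; High→Z.
The unique mutual best reply is (High, Z), giving (14, 6).
Firm A earns 7 sequentially versus 14 at the Nash outcome: worse off.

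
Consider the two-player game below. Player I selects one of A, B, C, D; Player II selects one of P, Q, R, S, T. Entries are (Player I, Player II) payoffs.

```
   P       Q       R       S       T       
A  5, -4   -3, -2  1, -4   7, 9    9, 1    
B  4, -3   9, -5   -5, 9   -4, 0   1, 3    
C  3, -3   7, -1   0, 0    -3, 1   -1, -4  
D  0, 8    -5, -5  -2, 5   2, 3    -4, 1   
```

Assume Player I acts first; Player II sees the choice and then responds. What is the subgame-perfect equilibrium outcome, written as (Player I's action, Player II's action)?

(A, S)

Work backward from Player II's decision.
- A: BR = S, leader payoff 7.
- B: BR = R, leader payoff -5.
- C: BR = S, leader payoff -3.
- D: BR = P, leader payoff 0.
Maximizing over 7, -5, -3, 0, Player I chooses A. Subgame-perfect outcome: (A, S) with payoffs (7, 9).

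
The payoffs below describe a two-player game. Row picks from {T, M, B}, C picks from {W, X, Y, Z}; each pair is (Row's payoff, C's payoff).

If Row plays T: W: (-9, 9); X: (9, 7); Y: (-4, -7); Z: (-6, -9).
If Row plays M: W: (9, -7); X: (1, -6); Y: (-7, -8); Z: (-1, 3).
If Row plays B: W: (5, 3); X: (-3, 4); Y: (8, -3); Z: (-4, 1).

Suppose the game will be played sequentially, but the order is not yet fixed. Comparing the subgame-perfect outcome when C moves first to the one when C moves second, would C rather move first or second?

If Row leads: C's best replies are T→W, M→Z, B→X; Row's induced payoffs -9, -1, -3; outcome (M, Z), payoffs (-1, 3).
If C leads: Row's best replies are W→M, X→T, Y→B, Z→M; C's induced payoffs -7, 7, -3, 3; outcome (T, X), payoffs (9, 7).
C gets 7 moving first and 3 moving second, so C prefers to move first.

first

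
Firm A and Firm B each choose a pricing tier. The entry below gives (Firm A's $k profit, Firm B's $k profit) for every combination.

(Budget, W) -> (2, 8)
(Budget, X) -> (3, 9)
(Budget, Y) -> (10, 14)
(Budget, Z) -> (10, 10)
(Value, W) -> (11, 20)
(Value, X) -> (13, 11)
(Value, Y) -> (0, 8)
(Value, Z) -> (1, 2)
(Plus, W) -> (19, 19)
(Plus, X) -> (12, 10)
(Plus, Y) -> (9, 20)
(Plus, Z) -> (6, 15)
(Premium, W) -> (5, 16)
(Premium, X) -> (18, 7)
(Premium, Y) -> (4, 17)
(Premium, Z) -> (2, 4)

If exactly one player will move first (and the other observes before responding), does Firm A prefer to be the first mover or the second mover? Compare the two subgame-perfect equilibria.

second

If Firm A leads: Firm B's best replies are Budget→Y, Value→W, Plus→Y, Premium→Y; Firm A's induced payoffs 10, 11, 9, 4; outcome (Value, W), payoffs (11, 20).
If Firm B leads: Firm A's best replies are W→Plus, X→Premium, Y→Budget, Z→Budget; Firm B's induced payoffs 19, 7, 14, 10; outcome (Plus, W), payoffs (19, 19).
Firm A gets 11 moving first and 19 moving second, so Firm A prefers to move second.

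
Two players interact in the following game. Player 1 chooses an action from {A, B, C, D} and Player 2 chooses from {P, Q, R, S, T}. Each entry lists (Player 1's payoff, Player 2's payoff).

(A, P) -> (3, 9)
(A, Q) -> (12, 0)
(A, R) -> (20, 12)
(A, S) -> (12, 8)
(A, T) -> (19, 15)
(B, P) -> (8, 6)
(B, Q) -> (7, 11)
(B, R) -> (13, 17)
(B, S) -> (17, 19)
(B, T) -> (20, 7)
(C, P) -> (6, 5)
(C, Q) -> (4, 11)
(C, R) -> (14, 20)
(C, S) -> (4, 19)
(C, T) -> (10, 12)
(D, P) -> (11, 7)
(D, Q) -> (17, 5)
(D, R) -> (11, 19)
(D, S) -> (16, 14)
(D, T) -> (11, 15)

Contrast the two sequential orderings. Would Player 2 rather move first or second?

If Player 1 leads: Player 2's best replies are A→T, B→S, C→R, D→R; Player 1's induced payoffs 19, 17, 14, 11; outcome (A, T), payoffs (19, 15).
If Player 2 leads: Player 1's best replies are P→D, Q→D, R→A, S→B, T→B; Player 2's induced payoffs 7, 5, 12, 19, 7; outcome (B, S), payoffs (17, 19).
Player 2 gets 19 moving first and 15 moving second, so Player 2 prefers to move first.

first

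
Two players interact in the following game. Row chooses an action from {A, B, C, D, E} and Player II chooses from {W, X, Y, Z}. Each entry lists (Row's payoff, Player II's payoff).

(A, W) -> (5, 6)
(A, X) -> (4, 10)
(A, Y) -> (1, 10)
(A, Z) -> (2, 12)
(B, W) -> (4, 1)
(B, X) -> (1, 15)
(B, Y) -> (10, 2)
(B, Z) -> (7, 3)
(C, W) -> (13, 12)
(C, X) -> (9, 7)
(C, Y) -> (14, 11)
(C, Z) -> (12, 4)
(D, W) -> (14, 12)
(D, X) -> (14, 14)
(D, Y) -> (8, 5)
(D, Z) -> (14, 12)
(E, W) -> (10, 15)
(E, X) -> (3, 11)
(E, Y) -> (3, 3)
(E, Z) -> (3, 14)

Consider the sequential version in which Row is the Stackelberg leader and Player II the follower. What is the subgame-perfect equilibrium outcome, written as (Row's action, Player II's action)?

(D, X)

Work backward from Player II's decision.
- A: BR = Z, leader payoff 2.
- B: BR = X, leader payoff 1.
- C: BR = W, leader payoff 13.
- D: BR = X, leader payoff 14.
- E: BR = W, leader payoff 10.
Row's induced payoffs are 2, 1, 13, 14, 10, so Row commits to D. Subgame-perfect outcome: (D, X) with payoffs (14, 14).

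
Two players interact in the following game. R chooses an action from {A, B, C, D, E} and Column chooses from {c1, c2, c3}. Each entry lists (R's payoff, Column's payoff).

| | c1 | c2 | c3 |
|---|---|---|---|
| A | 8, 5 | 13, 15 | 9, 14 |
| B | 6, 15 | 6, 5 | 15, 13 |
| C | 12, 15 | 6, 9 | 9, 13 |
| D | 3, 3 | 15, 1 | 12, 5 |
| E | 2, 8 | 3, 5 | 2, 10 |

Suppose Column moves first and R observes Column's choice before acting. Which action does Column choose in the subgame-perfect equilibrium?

Solve by backward induction (Column leads).
- c1: R compares 8, 6, 12, 3, 2 and picks C; Column would get 15.
- c2: R compares 13, 6, 6, 15, 3 and picks D; Column would get 1.
- c3: R compares 9, 15, 9, 12, 2 and picks B; Column would get 13.
Among 15, 1, 13, the best is 15 at c1. Subgame-perfect outcome: (C, c1) with payoffs (12, 15).

c1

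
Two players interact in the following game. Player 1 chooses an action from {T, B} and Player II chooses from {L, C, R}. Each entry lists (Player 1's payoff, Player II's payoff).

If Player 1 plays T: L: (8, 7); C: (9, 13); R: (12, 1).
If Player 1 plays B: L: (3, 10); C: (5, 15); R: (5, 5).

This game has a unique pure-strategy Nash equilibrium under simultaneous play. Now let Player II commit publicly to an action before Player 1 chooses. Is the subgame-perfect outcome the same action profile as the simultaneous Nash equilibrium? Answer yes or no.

Player 1 best-responds to each possible Player II move:
- L → Player 1 plays T (best of 8, 3); Player II gets 7.
- C → Player 1 plays T (best of 9, 5); Player II gets 13.
- R → Player 1 plays T (best of 12, 5); Player II gets 1.
Maximizing over 7, 13, 1, Player II chooses C. Subgame-perfect outcome: (T, C) with payoffs (9, 13).
Under simultaneous play:
Player 1's best replies: L→T; C→T; R→T.
Player II's best replies: T→C; B→C.
The unique mutual best reply is (T, C), giving (9, 13).
Sequential outcome (T, C) coincides with the Nash profile (T, C).

yes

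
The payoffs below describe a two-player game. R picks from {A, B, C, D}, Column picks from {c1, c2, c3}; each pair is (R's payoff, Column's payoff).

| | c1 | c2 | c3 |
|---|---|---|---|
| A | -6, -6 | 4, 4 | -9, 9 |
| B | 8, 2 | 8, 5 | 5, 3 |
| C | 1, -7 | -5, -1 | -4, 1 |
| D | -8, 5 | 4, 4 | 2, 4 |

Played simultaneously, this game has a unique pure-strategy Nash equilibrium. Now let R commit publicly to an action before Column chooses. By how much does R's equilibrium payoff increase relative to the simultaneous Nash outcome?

Work backward from Column's decision.
- A: Column compares -6, 4, 9 and picks c3; R would get -9.
- B: Column compares 2, 5, 3 and picks c2; R would get 8.
- C: Column compares -7, -1, 1 and picks c3; R would get -4.
- D: Column compares 5, 4, 4 and picks c1; R would get -8.
Among -9, 8, -4, -8, the best is 8 at B. Subgame-perfect outcome: (B, c2) with payoffs (8, 5).
Under simultaneous play:
R's best replies: c1→B; c2→B; c3→B.
Column's best replies: A→c3; B→c2; C→c3; D→c1.
The unique mutual best reply is (B, c2), giving (8, 5).
R's commitment gain: 8 − 8 = 0.

0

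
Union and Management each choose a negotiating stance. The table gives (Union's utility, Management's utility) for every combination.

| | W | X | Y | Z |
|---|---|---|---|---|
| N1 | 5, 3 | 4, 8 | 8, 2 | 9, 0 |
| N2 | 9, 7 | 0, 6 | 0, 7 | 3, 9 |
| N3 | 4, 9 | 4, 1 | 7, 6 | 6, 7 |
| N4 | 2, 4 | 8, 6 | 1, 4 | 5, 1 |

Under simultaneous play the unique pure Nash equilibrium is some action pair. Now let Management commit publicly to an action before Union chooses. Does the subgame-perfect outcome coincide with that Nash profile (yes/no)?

Solve by backward induction (Management leads).
- W → Union plays N2 (best of 5, 9, 4, 2); Management gets 7.
- X → Union plays N4 (best of 4, 0, 4, 8); Management gets 6.
- Y → Union plays N1 (best of 8, 0, 7, 1); Management gets 2.
- Z → Union plays N1 (best of 9, 3, 6, 5); Management gets 0.
Maximizing over 7, 6, 2, 0, Management chooses W. Subgame-perfect outcome: (N2, W) with payoffs (9, 7).
Now find the simultaneous Nash equilibrium.
Union's best replies: W→N2; X→N4; Y→N1; Z→N1.
Management's best replies: N1→X; N2→Z; N3→W; N4→X.
The unique mutual best reply is (N4, X), giving (8, 6).
Sequential outcome (N2, W) differs from the Nash profile (N4, X).

no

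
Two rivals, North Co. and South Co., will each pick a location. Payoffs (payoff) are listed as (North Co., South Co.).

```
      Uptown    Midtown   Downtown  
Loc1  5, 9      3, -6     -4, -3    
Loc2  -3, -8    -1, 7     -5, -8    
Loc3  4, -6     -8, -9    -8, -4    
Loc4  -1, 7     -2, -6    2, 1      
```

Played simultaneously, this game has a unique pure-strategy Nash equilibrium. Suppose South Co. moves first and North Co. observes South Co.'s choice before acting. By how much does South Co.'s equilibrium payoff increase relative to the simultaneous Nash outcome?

Solve by backward induction (South Co. leads).
- Uptown: North Co. compares 5, -3, 4, -1 and picks Loc1; South Co. would get 9.
- Midtown: North Co. compares 3, -1, -8, -2 and picks Loc1; South Co. would get -6.
- Downtown: North Co. compares -4, -5, -8, 2 and picks Loc4; South Co. would get 1.
Maximizing over 9, -6, 1, South Co. chooses Uptown. Subgame-perfect outcome: (Loc1, Uptown) with payoffs (5, 9).
Under simultaneous play:
North Co.'s best replies: Uptown→Loc1; Midtown→Loc1; Downtown→Loc4.
South Co.'s best replies: Loc1→Uptown; Loc2→Midtown; Loc3→Downtown; Loc4→Uptown.
Only (Loc1, Uptown) has each player best-responding; Nash payoffs (5, 9).
South Co.'s commitment gain: 9 − 9 = 0.

0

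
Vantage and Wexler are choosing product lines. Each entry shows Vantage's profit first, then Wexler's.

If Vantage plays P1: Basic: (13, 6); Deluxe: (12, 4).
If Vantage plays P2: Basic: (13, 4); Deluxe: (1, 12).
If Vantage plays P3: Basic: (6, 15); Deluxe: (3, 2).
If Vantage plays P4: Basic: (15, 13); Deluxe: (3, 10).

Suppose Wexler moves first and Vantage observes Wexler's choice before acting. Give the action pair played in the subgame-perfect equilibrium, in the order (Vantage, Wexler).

(P4, Basic)

Work backward from Vantage's decision.
- Basic: BR = P4, leader payoff 13.
- Deluxe: BR = P1, leader payoff 4.
Wexler's induced payoffs are 13, 4, so Wexler commits to Basic. Subgame-perfect outcome: (P4, Basic) with payoffs (15, 13).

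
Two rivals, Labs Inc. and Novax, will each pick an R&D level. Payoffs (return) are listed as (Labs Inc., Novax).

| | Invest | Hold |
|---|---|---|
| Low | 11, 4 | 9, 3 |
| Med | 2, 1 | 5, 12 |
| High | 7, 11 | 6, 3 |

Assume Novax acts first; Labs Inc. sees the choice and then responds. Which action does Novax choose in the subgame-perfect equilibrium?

Invest

Backward induction with Novax moving first.
- Invest: Labs Inc. compares 11, 2, 7 and picks Low; Novax would get 4.
- Hold: Labs Inc. compares 9, 5, 6 and picks Low; Novax would get 3.
Among 4, 3, the best is 4 at Invest. Subgame-perfect outcome: (Low, Invest) with payoffs (11, 4).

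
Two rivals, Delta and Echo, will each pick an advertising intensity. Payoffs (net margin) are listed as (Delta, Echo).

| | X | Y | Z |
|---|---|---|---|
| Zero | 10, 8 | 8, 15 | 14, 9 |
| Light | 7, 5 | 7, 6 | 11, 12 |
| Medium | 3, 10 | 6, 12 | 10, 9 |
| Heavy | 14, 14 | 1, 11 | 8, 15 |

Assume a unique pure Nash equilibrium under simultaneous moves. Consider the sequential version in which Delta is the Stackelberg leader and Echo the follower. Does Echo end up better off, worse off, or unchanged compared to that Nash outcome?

worse off

Work backward from Echo's decision.
- Zero: Echo compares 8, 15, 9 and picks Y; Delta would get 8.
- Light: Echo compares 5, 6, 12 and picks Z; Delta would get 11.
- Medium: Echo compares 10, 12, 9 and picks Y; Delta would get 6.
- Heavy: Echo compares 14, 11, 15 and picks Z; Delta would get 8.
Maximizing over 8, 11, 6, 8, Delta chooses Light. Subgame-perfect outcome: (Light, Z) with payoffs (11, 12).
Under simultaneous play:
Delta's best replies: X→Heavy; Y→Zero; Z→Zero.
Echo's best replies: Zero→Y; Light→Z; Medium→Y; Heavy→Z.
Only (Zero, Y) has each player best-responding; Nash payoffs (8, 15).
Echo earns 12 sequentially versus 15 at the Nash outcome: worse off.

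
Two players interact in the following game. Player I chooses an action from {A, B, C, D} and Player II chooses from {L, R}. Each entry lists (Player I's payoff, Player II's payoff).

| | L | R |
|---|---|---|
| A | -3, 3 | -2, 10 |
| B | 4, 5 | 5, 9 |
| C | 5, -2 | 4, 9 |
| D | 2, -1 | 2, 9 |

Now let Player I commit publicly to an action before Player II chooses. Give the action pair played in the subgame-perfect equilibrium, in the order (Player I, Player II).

(B, R)

Work backward from Player II's decision.
- A: Player II compares 3, 10 and picks R; Player I would get -2.
- B: Player II compares 5, 9 and picks R; Player I would get 5.
- C: Player II compares -2, 9 and picks R; Player I would get 4.
- D: Player II compares -1, 9 and picks R; Player I would get 2.
Among -2, 5, 4, 2, the best is 5 at B. Subgame-perfect outcome: (B, R) with payoffs (5, 9).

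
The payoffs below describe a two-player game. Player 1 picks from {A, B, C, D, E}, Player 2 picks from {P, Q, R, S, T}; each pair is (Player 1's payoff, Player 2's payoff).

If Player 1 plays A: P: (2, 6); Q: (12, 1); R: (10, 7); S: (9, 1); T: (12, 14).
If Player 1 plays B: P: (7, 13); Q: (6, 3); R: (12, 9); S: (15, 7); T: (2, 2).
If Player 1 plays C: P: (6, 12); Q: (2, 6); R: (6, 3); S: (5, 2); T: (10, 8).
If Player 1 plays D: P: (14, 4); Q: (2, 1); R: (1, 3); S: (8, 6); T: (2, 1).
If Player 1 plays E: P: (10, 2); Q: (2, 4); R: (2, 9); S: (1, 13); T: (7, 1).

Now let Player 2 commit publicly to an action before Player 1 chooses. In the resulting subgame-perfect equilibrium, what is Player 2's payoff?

14

Backward induction with Player 2 moving first.
- P → Player 1 plays D (best of 2, 7, 6, 14, 10); Player 2 gets 4.
- Q → Player 1 plays A (best of 12, 6, 2, 2, 2); Player 2 gets 1.
- R → Player 1 plays B (best of 10, 12, 6, 1, 2); Player 2 gets 9.
- S → Player 1 plays B (best of 9, 15, 5, 8, 1); Player 2 gets 7.
- T → Player 1 plays A (best of 12, 2, 10, 2, 7); Player 2 gets 14.
Among 4, 1, 9, 7, 14, the best is 14 at T. Subgame-perfect outcome: (A, T) with payoffs (12, 14).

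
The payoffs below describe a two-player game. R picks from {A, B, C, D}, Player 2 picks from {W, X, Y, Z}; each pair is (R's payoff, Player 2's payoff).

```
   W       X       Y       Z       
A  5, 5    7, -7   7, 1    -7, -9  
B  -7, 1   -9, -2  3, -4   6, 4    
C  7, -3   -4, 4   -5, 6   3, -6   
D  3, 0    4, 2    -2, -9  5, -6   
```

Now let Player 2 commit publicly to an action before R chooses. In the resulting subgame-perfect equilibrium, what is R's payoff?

Backward induction with Player 2 moving first.
- W: R compares 5, -7, 7, 3 and picks C; Player 2 would get -3.
- X: R compares 7, -9, -4, 4 and picks A; Player 2 would get -7.
- Y: R compares 7, 3, -5, -2 and picks A; Player 2 would get 1.
- Z: R compares -7, 6, 3, 5 and picks B; Player 2 would get 4.
Player 2's induced payoffs are -3, -7, 1, 4, so Player 2 commits to Z. Subgame-perfect outcome: (B, Z) with payoffs (6, 4).

6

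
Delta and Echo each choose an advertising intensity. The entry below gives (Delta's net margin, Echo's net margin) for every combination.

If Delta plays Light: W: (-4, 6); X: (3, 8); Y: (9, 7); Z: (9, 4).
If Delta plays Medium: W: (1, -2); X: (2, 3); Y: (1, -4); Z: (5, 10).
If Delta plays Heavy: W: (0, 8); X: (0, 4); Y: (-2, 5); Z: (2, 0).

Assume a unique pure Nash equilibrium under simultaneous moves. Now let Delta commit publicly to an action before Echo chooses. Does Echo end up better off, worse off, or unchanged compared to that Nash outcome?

better off

Work backward from Echo's decision.
- Light: Echo compares 6, 8, 7, 4 and picks X; Delta would get 3.
- Medium: Echo compares -2, 3, -4, 10 and picks Z; Delta would get 5.
- Heavy: Echo compares 8, 4, 5, 0 and picks W; Delta would get 0.
Maximizing over 3, 5, 0, Delta chooses Medium. Subgame-perfect outcome: (Medium, Z) with payoffs (5, 10).
Under simultaneous play:
Delta's best replies: W→Medium; X→Light; Y→Light; Z→Light.
Echo's best replies: Light→X; Medium→Z; Heavy→W.
The unique mutual best reply is (Light, X), giving (3, 8).
Echo earns 10 sequentially versus 8 at the Nash outcome: better off.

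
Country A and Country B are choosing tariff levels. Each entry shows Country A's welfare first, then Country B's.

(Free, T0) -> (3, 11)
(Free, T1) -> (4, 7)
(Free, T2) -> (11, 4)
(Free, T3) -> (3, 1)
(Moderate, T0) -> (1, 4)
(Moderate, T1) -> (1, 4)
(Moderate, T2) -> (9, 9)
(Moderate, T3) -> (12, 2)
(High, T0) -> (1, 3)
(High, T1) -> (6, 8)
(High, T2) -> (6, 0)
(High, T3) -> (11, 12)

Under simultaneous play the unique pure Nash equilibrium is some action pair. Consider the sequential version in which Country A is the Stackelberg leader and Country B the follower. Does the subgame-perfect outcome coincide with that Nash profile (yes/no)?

Country B best-responds to each possible Country A move:
- Free: BR = T0, leader payoff 3.
- Moderate: BR = T2, leader payoff 9.
- High: BR = T3, leader payoff 11.
Among 3, 9, 11, the best is 11 at High. Subgame-perfect outcome: (High, T3) with payoffs (11, 12).
For the simultaneous game, intersect best replies.
Country A's best replies: T0→Free; T1→High; T2→Free; T3→Moderate.
Country B's best replies: Free→T0; Moderate→T2; High→T3.
Only (Free, T0) has each player best-responding; Nash payoffs (3, 11).
Sequential outcome (High, T3) differs from the Nash profile (Free, T0).

no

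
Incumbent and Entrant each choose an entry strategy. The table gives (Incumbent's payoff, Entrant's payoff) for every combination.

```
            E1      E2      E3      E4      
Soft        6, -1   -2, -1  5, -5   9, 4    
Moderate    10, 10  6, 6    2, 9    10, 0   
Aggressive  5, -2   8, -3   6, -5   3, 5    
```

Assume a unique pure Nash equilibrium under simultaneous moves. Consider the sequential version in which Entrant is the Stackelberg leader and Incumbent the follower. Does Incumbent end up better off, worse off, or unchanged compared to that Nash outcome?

Incumbent best-responds to each possible Entrant move:
- E1: BR = Moderate, leader payoff 10.
- E2: BR = Aggressive, leader payoff -3.
- E3: BR = Aggressive, leader payoff -5.
- E4: BR = Moderate, leader payoff 0.
Entrant's induced payoffs are 10, -3, -5, 0, so Entrant commits to E1. Subgame-perfect outcome: (Moderate, E1) with payoffs (10, 10).
Under simultaneous play:
Incumbent's best replies: E1→Moderate; E2→Aggressive; E3→Aggressive; E4→Moderate.
Entrant's best replies: Soft→E4; Moderate→E1; Aggressive→E4.
The unique mutual best reply is (Moderate, E1), giving (10, 10).
Incumbent earns 10 sequentially versus 10 at the Nash outcome: unchanged.

unchanged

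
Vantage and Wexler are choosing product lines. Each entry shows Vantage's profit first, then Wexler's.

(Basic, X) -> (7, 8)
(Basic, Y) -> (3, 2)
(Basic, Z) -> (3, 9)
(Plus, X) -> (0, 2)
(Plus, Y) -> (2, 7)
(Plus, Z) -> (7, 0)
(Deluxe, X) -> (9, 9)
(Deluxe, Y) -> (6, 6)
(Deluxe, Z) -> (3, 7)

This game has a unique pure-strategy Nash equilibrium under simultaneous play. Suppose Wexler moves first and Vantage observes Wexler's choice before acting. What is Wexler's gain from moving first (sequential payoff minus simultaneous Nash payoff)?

0

Backward induction with Wexler moving first.
- X: BR = Deluxe, leader payoff 9.
- Y: BR = Deluxe, leader payoff 6.
- Z: BR = Plus, leader payoff 0.
Maximizing over 9, 6, 0, Wexler chooses X. Subgame-perfect outcome: (Deluxe, X) with payoffs (9, 9).
Under simultaneous play:
Vantage's best replies: X→Deluxe; Y→Deluxe; Z→Plus.
Wexler's best replies: Basic→Z; Plus→Y; Deluxe→X.
Only (Deluxe, X) has each player best-responding; Nash payoffs (9, 9).
Wexler's commitment gain: 9 − 9 = 0.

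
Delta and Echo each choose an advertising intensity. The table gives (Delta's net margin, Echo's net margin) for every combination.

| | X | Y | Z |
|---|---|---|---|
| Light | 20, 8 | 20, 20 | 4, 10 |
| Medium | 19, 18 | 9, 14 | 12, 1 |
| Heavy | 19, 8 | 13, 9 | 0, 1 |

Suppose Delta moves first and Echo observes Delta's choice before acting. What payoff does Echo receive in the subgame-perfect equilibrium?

20

Solve by backward induction (Delta leads).
- Light → Echo plays Y (best of 8, 20, 10); Delta gets 20.
- Medium → Echo plays X (best of 18, 14, 1); Delta gets 19.
- Heavy → Echo plays Y (best of 8, 9, 1); Delta gets 13.
Among 20, 19, 13, the best is 20 at Light. Subgame-perfect outcome: (Light, Y) with payoffs (20, 20).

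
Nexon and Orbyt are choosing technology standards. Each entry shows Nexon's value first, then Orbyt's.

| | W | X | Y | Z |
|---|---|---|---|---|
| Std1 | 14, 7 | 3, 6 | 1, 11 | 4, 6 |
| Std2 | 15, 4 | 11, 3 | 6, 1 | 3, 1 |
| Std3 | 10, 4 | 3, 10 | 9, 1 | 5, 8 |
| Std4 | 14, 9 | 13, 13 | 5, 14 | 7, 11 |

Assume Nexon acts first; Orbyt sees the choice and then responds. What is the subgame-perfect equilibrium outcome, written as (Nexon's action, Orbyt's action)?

(Std2, W)

Orbyt best-responds to each possible Nexon move:
- Std1: Orbyt compares 7, 6, 11, 6 and picks Y; Nexon would get 1.
- Std2: Orbyt compares 4, 3, 1, 1 and picks W; Nexon would get 15.
- Std3: Orbyt compares 4, 10, 1, 8 and picks X; Nexon would get 3.
- Std4: Orbyt compares 9, 13, 14, 11 and picks Y; Nexon would get 5.
Nexon's induced payoffs are 1, 15, 3, 5, so Nexon commits to Std2. Subgame-perfect outcome: (Std2, W) with payoffs (15, 4).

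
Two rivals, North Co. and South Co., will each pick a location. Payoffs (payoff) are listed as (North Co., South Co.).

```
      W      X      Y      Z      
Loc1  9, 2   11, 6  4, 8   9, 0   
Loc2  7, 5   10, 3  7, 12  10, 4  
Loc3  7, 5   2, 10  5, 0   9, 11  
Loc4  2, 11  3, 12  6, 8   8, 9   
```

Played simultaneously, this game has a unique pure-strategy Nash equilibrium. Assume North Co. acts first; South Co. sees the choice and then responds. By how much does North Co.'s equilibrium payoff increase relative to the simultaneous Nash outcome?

Work backward from South Co.'s decision.
- Loc1 → South Co. plays Y (best of 2, 6, 8, 0); North Co. gets 4.
- Loc2 → South Co. plays Y (best of 5, 3, 12, 4); North Co. gets 7.
- Loc3 → South Co. plays Z (best of 5, 10, 0, 11); North Co. gets 9.
- Loc4 → South Co. plays X (best of 11, 12, 8, 9); North Co. gets 3.
North Co.'s induced payoffs are 4, 7, 9, 3, so North Co. commits to Loc3. Subgame-perfect outcome: (Loc3, Z) with payoffs (9, 11).
Now find the simultaneous Nash equilibrium.
North Co.'s best replies: W→Loc1; X→Loc1; Y→Loc2; Z→Loc2.
South Co.'s best replies: Loc1→Y; Loc2→Y; Loc3→Z; Loc4→X.
Only (Loc2, Y) has each player best-responding; Nash payoffs (7, 12).
North Co.'s commitment gain: 9 − 7 = 2.

2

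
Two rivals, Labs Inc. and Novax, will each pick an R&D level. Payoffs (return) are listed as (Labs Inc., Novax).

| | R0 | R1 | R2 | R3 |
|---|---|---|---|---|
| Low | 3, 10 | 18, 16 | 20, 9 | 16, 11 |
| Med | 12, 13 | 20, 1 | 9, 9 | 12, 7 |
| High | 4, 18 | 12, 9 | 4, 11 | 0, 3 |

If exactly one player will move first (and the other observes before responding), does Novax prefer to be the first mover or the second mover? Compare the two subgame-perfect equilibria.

second

If Labs Inc. leads: Novax's best replies are Low→R1, Med→R0, High→R0; Labs Inc.'s induced payoffs 18, 12, 4; outcome (Low, R1), payoffs (18, 16).
If Novax leads: Labs Inc.'s best replies are R0→Med, R1→Med, R2→Low, R3→Low; Novax's induced payoffs 13, 1, 9, 11; outcome (Med, R0), payoffs (12, 13).
Novax gets 13 moving first and 16 moving second, so Novax prefers to move second.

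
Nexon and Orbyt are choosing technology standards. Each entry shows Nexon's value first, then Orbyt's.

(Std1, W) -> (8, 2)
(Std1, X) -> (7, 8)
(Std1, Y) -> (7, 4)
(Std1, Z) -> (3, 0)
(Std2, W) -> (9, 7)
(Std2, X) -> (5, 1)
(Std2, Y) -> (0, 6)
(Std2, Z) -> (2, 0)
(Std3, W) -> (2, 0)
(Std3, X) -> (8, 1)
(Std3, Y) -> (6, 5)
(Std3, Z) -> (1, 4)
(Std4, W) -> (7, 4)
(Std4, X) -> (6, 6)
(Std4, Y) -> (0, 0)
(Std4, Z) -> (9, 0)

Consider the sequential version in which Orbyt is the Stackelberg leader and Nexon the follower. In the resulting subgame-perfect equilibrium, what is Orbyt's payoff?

Nexon best-responds to each possible Orbyt move:
- W → Nexon plays Std2 (best of 8, 9, 2, 7); Orbyt gets 7.
- X → Nexon plays Std3 (best of 7, 5, 8, 6); Orbyt gets 1.
- Y → Nexon plays Std1 (best of 7, 0, 6, 0); Orbyt gets 4.
- Z → Nexon plays Std4 (best of 3, 2, 1, 9); Orbyt gets 0.
Orbyt's induced payoffs are 7, 1, 4, 0, so Orbyt commits to W. Subgame-perfect outcome: (Std2, W) with payoffs (9, 7).

7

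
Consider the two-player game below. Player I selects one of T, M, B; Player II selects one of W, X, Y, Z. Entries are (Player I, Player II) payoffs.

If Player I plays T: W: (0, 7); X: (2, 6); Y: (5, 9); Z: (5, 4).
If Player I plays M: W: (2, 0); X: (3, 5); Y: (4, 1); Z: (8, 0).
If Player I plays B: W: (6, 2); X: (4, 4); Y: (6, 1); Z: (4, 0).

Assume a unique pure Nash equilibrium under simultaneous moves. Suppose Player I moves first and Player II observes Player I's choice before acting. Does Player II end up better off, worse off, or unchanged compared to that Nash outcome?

Player II best-responds to each possible Player I move:
- T → Player II plays Y (best of 7, 6, 9, 4); Player I gets 5.
- M → Player II plays X (best of 0, 5, 1, 0); Player I gets 3.
- B → Player II plays X (best of 2, 4, 1, 0); Player I gets 4.
Among 5, 3, 4, the best is 5 at T. Subgame-perfect outcome: (T, Y) with payoffs (5, 9).
Under simultaneous play:
Player I's best replies: W→B; X→B; Y→B; Z→M.
Player II's best replies: T→Y; M→X; B→X.
The unique mutual best reply is (B, X), giving (4, 4).
Player II earns 9 sequentially versus 4 at the Nash outcome: better off.

better off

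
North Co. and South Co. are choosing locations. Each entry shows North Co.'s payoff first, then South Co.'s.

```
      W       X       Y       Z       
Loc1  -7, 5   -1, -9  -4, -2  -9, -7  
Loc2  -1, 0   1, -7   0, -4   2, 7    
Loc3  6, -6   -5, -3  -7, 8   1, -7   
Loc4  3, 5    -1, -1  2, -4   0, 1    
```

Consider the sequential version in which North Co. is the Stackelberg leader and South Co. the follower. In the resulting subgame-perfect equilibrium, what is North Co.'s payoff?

Work backward from South Co.'s decision.
- Loc1: South Co. compares 5, -9, -2, -7 and picks W; North Co. would get -7.
- Loc2: South Co. compares 0, -7, -4, 7 and picks Z; North Co. would get 2.
- Loc3: South Co. compares -6, -3, 8, -7 and picks Y; North Co. would get -7.
- Loc4: South Co. compares 5, -1, -4, 1 and picks W; North Co. would get 3.
Maximizing over -7, 2, -7, 3, North Co. chooses Loc4. Subgame-perfect outcome: (Loc4, W) with payoffs (3, 5).

3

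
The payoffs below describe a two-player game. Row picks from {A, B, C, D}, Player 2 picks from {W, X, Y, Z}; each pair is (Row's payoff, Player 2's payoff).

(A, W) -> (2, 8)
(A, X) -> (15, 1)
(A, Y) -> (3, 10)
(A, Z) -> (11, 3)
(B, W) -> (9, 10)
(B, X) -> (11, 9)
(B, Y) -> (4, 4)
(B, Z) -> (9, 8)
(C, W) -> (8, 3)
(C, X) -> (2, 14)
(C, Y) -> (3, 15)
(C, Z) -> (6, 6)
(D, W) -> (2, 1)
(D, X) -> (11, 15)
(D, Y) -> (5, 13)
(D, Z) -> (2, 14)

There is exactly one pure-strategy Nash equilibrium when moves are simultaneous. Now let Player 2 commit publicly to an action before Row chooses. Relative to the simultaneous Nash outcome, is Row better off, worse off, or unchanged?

worse off

Row best-responds to each possible Player 2 move:
- W → Row plays B (best of 2, 9, 8, 2); Player 2 gets 10.
- X → Row plays A (best of 15, 11, 2, 11); Player 2 gets 1.
- Y → Row plays D (best of 3, 4, 3, 5); Player 2 gets 13.
- Z → Row plays A (best of 11, 9, 6, 2); Player 2 gets 3.
Maximizing over 10, 1, 13, 3, Player 2 chooses Y. Subgame-perfect outcome: (D, Y) with payoffs (5, 13).
Under simultaneous play:
Row's best replies: W→B; X→A; Y→D; Z→A.
Player 2's best replies: A→Y; B→W; C→Y; D→X.
The unique mutual best reply is (B, W), giving (9, 10).
Row earns 5 sequentially versus 9 at the Nash outcome: worse off.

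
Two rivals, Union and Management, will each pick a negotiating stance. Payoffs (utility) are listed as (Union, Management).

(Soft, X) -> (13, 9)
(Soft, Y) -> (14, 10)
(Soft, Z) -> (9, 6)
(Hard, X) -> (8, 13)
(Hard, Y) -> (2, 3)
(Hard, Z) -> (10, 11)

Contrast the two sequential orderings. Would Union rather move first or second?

first

If Union leads: Management's best replies are Soft→Y, Hard→X; Union's induced payoffs 14, 8; outcome (Soft, Y), payoffs (14, 10).
If Management leads: Union's best replies are X→Soft, Y→Soft, Z→Hard; Management's induced payoffs 9, 10, 11; outcome (Hard, Z), payoffs (10, 11).
Union gets 14 moving first and 10 moving second, so Union prefers to move first.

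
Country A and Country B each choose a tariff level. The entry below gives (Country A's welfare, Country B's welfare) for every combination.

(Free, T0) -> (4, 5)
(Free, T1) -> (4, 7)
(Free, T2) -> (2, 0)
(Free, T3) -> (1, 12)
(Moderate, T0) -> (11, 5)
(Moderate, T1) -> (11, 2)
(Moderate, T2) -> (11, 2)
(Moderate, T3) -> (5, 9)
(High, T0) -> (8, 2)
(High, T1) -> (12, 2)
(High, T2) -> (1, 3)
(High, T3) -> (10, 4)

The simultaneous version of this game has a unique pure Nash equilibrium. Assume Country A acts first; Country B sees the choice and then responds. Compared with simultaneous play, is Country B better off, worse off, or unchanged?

unchanged

Work backward from Country B's decision.
- Free → Country B plays T3 (best of 5, 7, 0, 12); Country A gets 1.
- Moderate → Country B plays T3 (best of 5, 2, 2, 9); Country A gets 5.
- High → Country B plays T3 (best of 2, 2, 3, 4); Country A gets 10.
Among 1, 5, 10, the best is 10 at High. Subgame-perfect outcome: (High, T3) with payoffs (10, 4).
Under simultaneous play:
Country A's best replies: T0→Moderate; T1→High; T2→Moderate; T3→High.
Country B's best replies: Free→T3; Moderate→T3; High→T3.
The unique mutual best reply is (High, T3), giving (10, 4).
Country B earns 4 sequentially versus 4 at the Nash outcome: unchanged.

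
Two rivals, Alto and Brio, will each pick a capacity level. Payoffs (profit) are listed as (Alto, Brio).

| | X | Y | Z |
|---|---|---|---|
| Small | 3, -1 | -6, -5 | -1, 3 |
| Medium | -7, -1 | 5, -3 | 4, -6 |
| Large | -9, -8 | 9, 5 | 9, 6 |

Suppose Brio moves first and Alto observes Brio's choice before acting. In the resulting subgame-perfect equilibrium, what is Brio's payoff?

Alto best-responds to each possible Brio move:
- X: Alto compares 3, -7, -9 and picks Small; Brio would get -1.
- Y: Alto compares -6, 5, 9 and picks Large; Brio would get 5.
- Z: Alto compares -1, 4, 9 and picks Large; Brio would get 6.
Maximizing over -1, 5, 6, Brio chooses Z. Subgame-perfect outcome: (Large, Z) with payoffs (9, 6).

6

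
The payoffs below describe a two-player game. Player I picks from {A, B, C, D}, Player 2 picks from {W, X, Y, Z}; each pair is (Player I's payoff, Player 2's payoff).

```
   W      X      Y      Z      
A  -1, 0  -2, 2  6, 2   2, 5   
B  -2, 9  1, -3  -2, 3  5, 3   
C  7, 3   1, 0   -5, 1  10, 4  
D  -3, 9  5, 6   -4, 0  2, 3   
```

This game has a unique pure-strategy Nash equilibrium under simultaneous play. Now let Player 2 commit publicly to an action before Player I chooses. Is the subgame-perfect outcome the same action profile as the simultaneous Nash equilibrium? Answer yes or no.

no

Solve by backward induction (Player 2 leads).
- W → Player I plays C (best of -1, -2, 7, -3); Player 2 gets 3.
- X → Player I plays D (best of -2, 1, 1, 5); Player 2 gets 6.
- Y → Player I plays A (best of 6, -2, -5, -4); Player 2 gets 2.
- Z → Player I plays C (best of 2, 5, 10, 2); Player 2 gets 4.
Maximizing over 3, 6, 2, 4, Player 2 chooses X. Subgame-perfect outcome: (D, X) with payoffs (5, 6).
Under simultaneous play:
Player I's best replies: W→C; X→D; Y→A; Z→C.
Player 2's best replies: A→Z; B→W; C→Z; D→W.
The unique mutual best reply is (C, Z), giving (10, 4).
Sequential outcome (D, X) differs from the Nash profile (C, Z).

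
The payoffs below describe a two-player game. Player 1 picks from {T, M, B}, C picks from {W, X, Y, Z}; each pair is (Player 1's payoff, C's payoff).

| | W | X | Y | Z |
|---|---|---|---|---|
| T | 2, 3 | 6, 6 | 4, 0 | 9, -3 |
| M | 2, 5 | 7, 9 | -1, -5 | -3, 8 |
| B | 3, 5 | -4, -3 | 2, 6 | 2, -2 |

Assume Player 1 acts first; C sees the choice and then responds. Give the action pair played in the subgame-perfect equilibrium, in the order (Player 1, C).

Work backward from C's decision.
- T → C plays X (best of 3, 6, 0, -3); Player 1 gets 6.
- M → C plays X (best of 5, 9, -5, 8); Player 1 gets 7.
- B → C plays Y (best of 5, -3, 6, -2); Player 1 gets 2.
Among 6, 7, 2, the best is 7 at M. Subgame-perfect outcome: (M, X) with payoffs (7, 9).

(M, X)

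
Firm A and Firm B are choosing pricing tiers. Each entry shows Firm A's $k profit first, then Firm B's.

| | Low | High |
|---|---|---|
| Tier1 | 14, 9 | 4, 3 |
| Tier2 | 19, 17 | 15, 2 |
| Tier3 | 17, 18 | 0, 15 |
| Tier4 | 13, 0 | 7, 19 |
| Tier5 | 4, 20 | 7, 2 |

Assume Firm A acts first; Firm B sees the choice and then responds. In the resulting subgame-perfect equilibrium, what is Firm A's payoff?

Firm B best-responds to each possible Firm A move:
- Tier1: BR = Low, leader payoff 14.
- Tier2: BR = Low, leader payoff 19.
- Tier3: BR = Low, leader payoff 17.
- Tier4: BR = High, leader payoff 7.
- Tier5: BR = Low, leader payoff 4.
Maximizing over 14, 19, 17, 7, 4, Firm A chooses Tier2. Subgame-perfect outcome: (Tier2, Low) with payoffs (19, 17).

19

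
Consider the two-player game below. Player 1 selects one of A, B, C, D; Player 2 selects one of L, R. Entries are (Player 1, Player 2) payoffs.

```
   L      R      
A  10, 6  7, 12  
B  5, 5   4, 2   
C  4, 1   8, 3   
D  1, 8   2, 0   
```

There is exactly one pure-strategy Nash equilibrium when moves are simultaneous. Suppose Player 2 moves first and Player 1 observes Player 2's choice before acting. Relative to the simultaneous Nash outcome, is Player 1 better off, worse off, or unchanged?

Work backward from Player 1's decision.
- L: BR = A, leader payoff 6.
- R: BR = C, leader payoff 3.
Maximizing over 6, 3, Player 2 chooses L. Subgame-perfect outcome: (A, L) with payoffs (10, 6).
For the simultaneous game, intersect best replies.
Player 1's best replies: L→A; R→C.
Player 2's best replies: A→R; B→L; C→R; D→L.
Only (C, R) has each player best-responding; Nash payoffs (8, 3).
Player 1 earns 10 sequentially versus 8 at the Nash outcome: better off.

better off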